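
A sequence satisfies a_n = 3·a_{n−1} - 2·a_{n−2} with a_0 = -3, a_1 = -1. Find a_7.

251

With companion matrix Q = [[3, -2], [1, 0]], [a_n, a_{n−1}]ᵀ = Q·[a_{n−1}, a_{n−2}]ᵀ, so [a_7, a_6]ᵀ = Q⁶·[a_1, a_0]ᵀ.
Q⁶ = [[127, -126], [63, -62]], giving [a_7, a_6]ᵀ = [[251], [123]].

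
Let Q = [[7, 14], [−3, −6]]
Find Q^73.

[[7, 14], [−3, −6]]

Q² = Q (a projection; rank 1, trace 1), so Q^73 = Q.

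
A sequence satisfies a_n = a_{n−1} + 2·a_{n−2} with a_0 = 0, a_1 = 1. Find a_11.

683

With companion matrix Q = [[1, 2], [1, 0]], [a_n, a_{n−1}]ᵀ = Q·[a_{n−1}, a_{n−2}]ᵀ, so [a_11, a_10]ᵀ = Q¹⁰·[a_1, a_0]ᵀ.
Q¹⁰ = [[683, 682], [341, 342]], giving [a_11, a_10]ᵀ = [[683], [341]].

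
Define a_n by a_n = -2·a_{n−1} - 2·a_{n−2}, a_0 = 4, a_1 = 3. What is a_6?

56

With companion matrix T = [[-2, -2], [1, 0]], [a_n, a_{n−1}]ᵀ = T·[a_{n−1}, a_{n−2}]ᵀ, so [a_6, a_5]ᵀ = T⁵·[a_1, a_0]ᵀ.
T⁵ = [[8, 8], [-4, 0]], giving [a_6, a_5]ᵀ = [[56], [-12]].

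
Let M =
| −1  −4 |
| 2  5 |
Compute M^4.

[[−79, −160], [80, 161]]

tr M = 4 and det M = 3, so the characteristic polynomial is λ² − (4)λ + (3) with roots 1 and 3.
Eigenvectors give P = [[−2, −1], [1, 1]] with P⁻¹ = [[−1, −1], [1, 2]], and M = P·diag(1, 3)·P⁻¹.
Then M^4 = P·diag(1, 81)·P⁻¹ = [[−2, −81], [1, 81]] · [[−1, −1], [1, 2]] = [[−79, −160], [80, 161]].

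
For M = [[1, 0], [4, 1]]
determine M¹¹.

M = I + N where N = [[0, 0], [4, 0]] is strictly lower-triangular, so N² = 0.
(I + N)¹¹ = I + 11·N = [[1, 0], [44, 1]].

[[1, 0], [44, 1]]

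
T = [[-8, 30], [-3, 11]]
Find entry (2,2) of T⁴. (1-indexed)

151

tr T = 3 and det T = 2, so the characteristic polynomial is λ² − (3)λ + (2) with roots 2 and 1.
Eigenvectors give P = [[3, -10], [1, -3]] with P⁻¹ = [[-3, 10], [-1, 3]], and T = P·diag(2, 1)·P⁻¹.
Then T⁴ = P·diag(16, 1)·P⁻¹ = [[48, -10], [16, -3]] · [[-3, 10], [-1, 3]] = [[-134, 450], [-45, 151]].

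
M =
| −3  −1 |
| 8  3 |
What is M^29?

M² = I (check: tr M = 0 and det M = −1), so M^29 = M since 29 is odd.

[[−3, −1], [8, 3]]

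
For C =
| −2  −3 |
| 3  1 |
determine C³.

C² = [[−5, 3], [−3, −8]]
C³ = [[19, 18], [−18, 1]]

[[19, 18], [−18, 1]]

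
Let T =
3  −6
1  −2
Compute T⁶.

[[3, −6], [1, −2]]

T² = T (a projection; rank 1, trace 1), so T⁶ = T.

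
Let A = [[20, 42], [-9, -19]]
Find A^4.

tr A = 1 and det A = -2, so the characteristic polynomial is λ² − (1)λ + (-2) with roots -1 and 2.
Eigenvectors give P = [[-2, -7], [1, 3]] with P⁻¹ = [[3, 7], [-1, -2]], and A = P·diag(-1, 2)·P⁻¹.
Then A^4 = P·diag(1, 16)·P⁻¹ = [[-2, -112], [1, 48]] · [[3, 7], [-1, -2]] = [[106, 210], [-45, -89]].

[[106, 210], [-45, -89]]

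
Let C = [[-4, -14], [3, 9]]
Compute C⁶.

tr C = 5 and det C = 6, so the characteristic polynomial is λ² − (5)λ + (6) with roots 2 and 3.
Eigenvectors give P = [[7, -2], [-3, 1]] with P⁻¹ = [[1, 2], [3, 7]], and C = P·diag(2, 3)·P⁻¹.
Then C⁶ = P·diag(64, 729)·P⁻¹ = [[448, -1458], [-192, 729]] · [[1, 2], [3, 7]] = [[-3926, -9310], [1995, 4719]].

[[-3926, -9310], [1995, 4719]]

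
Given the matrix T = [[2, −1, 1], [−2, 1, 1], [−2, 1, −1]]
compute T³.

[[12, −6, 2], [−20, 10, −2], [−12, 6, −2]]

T² = [[4, −2, 0], [−8, 4, −2], [−4, 2, 0]]
T³ = [[12, −6, 2], [−20, 10, −2], [−12, 6, −2]]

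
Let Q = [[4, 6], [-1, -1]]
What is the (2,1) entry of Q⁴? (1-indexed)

-15

tr Q = 3 and det Q = 2, so the characteristic polynomial is λ² − (3)λ + (2) with roots 2 and 1.
Eigenvectors give P = [[-3, 2], [1, -1]] with P⁻¹ = [[-1, -2], [-1, -3]], and Q = P·diag(2, 1)·P⁻¹.
Then Q⁴ = P·diag(16, 1)·P⁻¹ = [[-48, 2], [16, -1]] · [[-1, -2], [-1, -3]] = [[46, 90], [-15, -29]].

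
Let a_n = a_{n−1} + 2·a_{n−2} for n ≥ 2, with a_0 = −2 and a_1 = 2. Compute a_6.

−2

With companion matrix B = [[1, 2], [1, 0]], [a_n, a_{n−1}]ᵀ = B·[a_{n−1}, a_{n−2}]ᵀ, so [a_6, a_5]ᵀ = B⁵·[a_1, a_0]ᵀ.
B⁵ = [[21, 22], [11, 10]], giving [a_6, a_5]ᵀ = [[−2], [2]].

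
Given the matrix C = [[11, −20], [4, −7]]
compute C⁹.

[[98411, −196820], [39364, −78727]]

tr C = 4 and det C = 3, so the characteristic polynomial is λ² − (4)λ + (3) with roots 3 and 1.
Eigenvectors give P = [[5, 2], [2, 1]] with P⁻¹ = [[1, −2], [−2, 5]], and C = P·diag(3, 1)·P⁻¹.
Then C⁹ = P·diag(19683, 1)·P⁻¹ = [[98415, 2], [39366, 1]] · [[1, −2], [−2, 5]] = [[98411, −196820], [39364, −78727]].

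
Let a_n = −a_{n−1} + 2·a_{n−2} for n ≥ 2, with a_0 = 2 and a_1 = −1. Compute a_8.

257

With companion matrix C = [[−1, 2], [1, 0]], [a_n, a_{n−1}]ᵀ = C·[a_{n−1}, a_{n−2}]ᵀ, so [a_8, a_7]ᵀ = C⁷·[a_1, a_0]ᵀ.
C⁷ = [[−85, 86], [43, −42]], giving [a_8, a_7]ᵀ = [[257], [−127]].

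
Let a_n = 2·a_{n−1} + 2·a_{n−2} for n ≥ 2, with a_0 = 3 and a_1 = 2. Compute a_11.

With companion matrix T = [[2, 2], [1, 0]], [a_n, a_{n−1}]ᵀ = T·[a_{n−1}, a_{n−2}]ᵀ, so [a_11, a_10]ᵀ = T¹⁰·[a_1, a_0]ᵀ.
T¹⁰ = [[18272, 13376], [6688, 4896]], giving [a_11, a_10]ᵀ = [[76672], [28064]].

76672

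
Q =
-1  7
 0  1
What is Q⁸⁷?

[[-1, 7], [0, 1]]

Q² = I (check: tr Q = 0 and det Q = -1), so Q⁸⁷ = Q since 87 is odd.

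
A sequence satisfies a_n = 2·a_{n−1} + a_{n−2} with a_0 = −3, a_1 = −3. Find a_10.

−10089

With companion matrix A = [[2, 1], [1, 0]], [a_n, a_{n−1}]ᵀ = A·[a_{n−1}, a_{n−2}]ᵀ, so [a_10, a_9]ᵀ = A^9·[a_1, a_0]ᵀ.
A^9 = [[2378, 985], [985, 408]], giving [a_10, a_9]ᵀ = [[−10089], [−4179]].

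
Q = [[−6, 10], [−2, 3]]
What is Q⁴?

[[76, −150], [30, −59]]

tr Q = −3 and det Q = 2, so the characteristic polynomial is λ² − (−3)λ + (2) with roots −2 and −1.
Eigenvectors give P = [[5, 2], [2, 1]] with P⁻¹ = [[1, −2], [−2, 5]], and Q = P·diag(−2, −1)·P⁻¹.
Then Q⁴ = P·diag(16, 1)·P⁻¹ = [[80, 2], [32, 1]] · [[1, −2], [−2, 5]] = [[76, −150], [30, −59]].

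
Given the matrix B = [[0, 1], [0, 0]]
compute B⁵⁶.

B is strictly triangular, hence nilpotent: B² = 0, so B⁵⁶ = 0.

[[0, 0], [0, 0]]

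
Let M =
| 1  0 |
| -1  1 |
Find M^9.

[[1, 0], [-9, 1]]

M = I + N where N = [[0, 0], [-1, 0]] is strictly lower-triangular, so N^2 = 0.
(I + N)^9 = I + 9·N = [[1, 0], [-9, 1]].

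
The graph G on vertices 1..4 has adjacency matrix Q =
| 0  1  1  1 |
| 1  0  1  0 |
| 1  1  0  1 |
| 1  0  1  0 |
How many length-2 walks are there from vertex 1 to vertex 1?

3

The number of length-2 walks from vertex 1 to vertex 1 is entry (1,1) of Q², where Q is the adjacency matrix.
Q² = [[3, 1, 2, 1], [1, 2, 1, 2], [2, 1, 3, 1], [1, 2, 1, 2]]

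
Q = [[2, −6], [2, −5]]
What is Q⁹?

[[1532, −3066], [1022, −2045]]

tr Q = −3 and det Q = 2, so the characteristic polynomial is λ² − (−3)λ + (2) with roots −1 and −2.
Eigenvectors give P = [[2, −3], [1, −2]] with P⁻¹ = [[2, −3], [1, −2]], and Q = P·diag(−1, −2)·P⁻¹.
Then Q⁹ = P·diag(−1, −512)·P⁻¹ = [[−2, 1536], [−1, 1024]] · [[2, −3], [1, −2]] = [[1532, −3066], [1022, −2045]].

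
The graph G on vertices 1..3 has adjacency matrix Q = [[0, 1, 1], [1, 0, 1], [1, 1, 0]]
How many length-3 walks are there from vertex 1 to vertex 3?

The number of length-3 walks from vertex 1 to vertex 3 is entry (1,3) of Q³, where Q is the adjacency matrix.
Q² = [[2, 1, 1], [1, 2, 1], [1, 1, 2]]
Q³ = [[2, 3, 3], [3, 2, 3], [3, 3, 2]]

3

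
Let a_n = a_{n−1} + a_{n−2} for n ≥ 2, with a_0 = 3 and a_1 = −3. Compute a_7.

−15

With companion matrix Q = [[1, 1], [1, 0]], [a_n, a_{n−1}]ᵀ = Q·[a_{n−1}, a_{n−2}]ᵀ, so [a_7, a_6]ᵀ = Q⁶·[a_1, a_0]ᵀ.
Q⁶ = [[13, 8], [8, 5]], giving [a_7, a_6]ᵀ = [[−15], [−9]].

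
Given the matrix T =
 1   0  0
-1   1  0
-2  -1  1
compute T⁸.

T = I + N where N = [[0, 0, 0], [-1, 0, 0], [-2, -1, 0]] is strictly lower-triangular, so N³ = 0.
(I + N)⁸ = I + 8·N + 28·N² = [[1, 0, 0], [-8, 1, 0], [12, -8, 1]].

[[1, 0, 0], [-8, 1, 0], [12, -8, 1]]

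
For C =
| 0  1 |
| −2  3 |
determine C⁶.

[[−62, 63], [−126, 127]]

tr C = 3 and det C = 2, so the characteristic polynomial is λ² − (3)λ + (2) with roots 2 and 1.
Eigenvectors give P = [[−1, 1], [−2, 1]] with P⁻¹ = [[1, −1], [2, −1]], and C = P·diag(2, 1)·P⁻¹.
Then C⁶ = P·diag(64, 1)·P⁻¹ = [[−64, 1], [−128, 1]] · [[1, −1], [2, −1]] = [[−62, 63], [−126, 127]].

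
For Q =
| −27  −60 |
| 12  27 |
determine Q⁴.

tr Q = 0 and det Q = −9, so the characteristic polynomial is λ² − (0)λ + (−9) with roots 3 and −3.
Eigenvectors give P = [[2, 5], [−1, −2]] with P⁻¹ = [[−2, −5], [1, 2]], and Q = P·diag(3, −3)·P⁻¹.
Then Q⁴ = P·diag(81, 81)·P⁻¹ = [[162, 405], [−81, −162]] · [[−2, −5], [1, 2]] = [[81, 0], [0, 81]].

[[81, 0], [0, 81]]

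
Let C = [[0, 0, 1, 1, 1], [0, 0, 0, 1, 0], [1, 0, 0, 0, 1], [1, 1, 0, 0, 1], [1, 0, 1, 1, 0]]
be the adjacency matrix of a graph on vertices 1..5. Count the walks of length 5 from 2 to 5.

The number of length-5 walks from vertex 2 to vertex 5 is entry (2,5) of C⁵, where C is the adjacency matrix.
C² = [[3, 1, 1, 1, 2], [1, 1, 0, 0, 1], [1, 0, 2, 2, 1], [1, 0, 2, 3, 1], [2, 1, 1, 1, 3]]
C³ = [[4, 1, 5, 6, 5], [1, 0, 2, 3, 1], [5, 2, 2, 2, 5], [6, 3, 2, 2, 6], [5, 1, 5, 6, 4]]
C⁴ = [[16, 6, 9, 10, 15], [6, 3, 2, 2, 6], [9, 2, 10, 12, 9], [10, 2, 12, 15, 10], [15, 6, 9, 10, 16]]
C⁵ = [[34, 10, 31, 37, 35], [10, 2, 12, 15, 10], [31, 12, 18, 20, 31], [37, 15, 20, 22, 37], [35, 10, 31, 37, 34]]

10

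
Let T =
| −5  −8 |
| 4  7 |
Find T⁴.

tr T = 2 and det T = −3, so the characteristic polynomial is λ² − (2)λ + (−3) with roots 3 and −1.
Eigenvectors give P = [[−1, −2], [1, 1]] with P⁻¹ = [[1, 2], [−1, −1]], and T = P·diag(3, −1)·P⁻¹.
Then T⁴ = P·diag(81, 1)·P⁻¹ = [[−81, −2], [81, 1]] · [[1, 2], [−1, −1]] = [[−79, −160], [80, 161]].

[[−79, −160], [80, 161]]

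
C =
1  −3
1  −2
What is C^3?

[[1, 0], [0, 1]]

C^2 = [[−2, 3], [−1, 1]]
C^3 = [[1, 0], [0, 1]]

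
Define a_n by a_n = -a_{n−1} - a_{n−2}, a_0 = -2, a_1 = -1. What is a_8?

With companion matrix Q = [[-1, -1], [1, 0]], [a_n, a_{n−1}]ᵀ = Q·[a_{n−1}, a_{n−2}]ᵀ, so [a_8, a_7]ᵀ = Q^7·[a_1, a_0]ᵀ.
Q^7 = [[-1, -1], [1, 0]], giving [a_8, a_7]ᵀ = [[3], [-1]].

3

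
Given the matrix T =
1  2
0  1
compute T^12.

[[1, 24], [0, 1]]

T = I + N where N = [[0, 2], [0, 0]] is strictly upper-triangular, so N^2 = 0.
(I + N)^12 = I + 12·N = [[1, 24], [0, 1]].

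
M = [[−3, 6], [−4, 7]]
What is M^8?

tr M = 4 and det M = 3, so the characteristic polynomial is λ² − (4)λ + (3) with roots 1 and 3.
Eigenvectors give P = [[3, 1], [2, 1]] with P⁻¹ = [[1, −1], [−2, 3]], and M = P·diag(1, 3)·P⁻¹.
Then M^8 = P·diag(1, 6561)·P⁻¹ = [[3, 6561], [2, 6561]] · [[1, −1], [−2, 3]] = [[−13119, 19680], [−13120, 19681]].

[[−13119, 19680], [−13120, 19681]]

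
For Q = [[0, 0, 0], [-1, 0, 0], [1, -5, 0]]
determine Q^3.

Q is strictly triangular, hence nilpotent: Q^3 = 0, so Q^3 = 0.

[[0, 0, 0], [0, 0, 0], [0, 0, 0]]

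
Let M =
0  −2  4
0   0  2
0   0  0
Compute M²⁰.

[[0, 0, 0], [0, 0, 0], [0, 0, 0]]

M is strictly triangular, hence nilpotent: M³ = 0, so M²⁰ = 0.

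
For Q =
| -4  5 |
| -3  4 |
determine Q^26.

Q² = I (check: tr Q = 0 and det Q = -1), so Q^26 = I since 26 is even.

[[1, 0], [0, 1]]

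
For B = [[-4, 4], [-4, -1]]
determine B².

[[0, -20], [20, -15]]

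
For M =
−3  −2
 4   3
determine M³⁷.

[[−3, −2], [4, 3]]

M² = I (check: tr M = 0 and det M = −1), so M³⁷ = M since 37 is odd.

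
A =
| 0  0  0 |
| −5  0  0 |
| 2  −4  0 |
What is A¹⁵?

A is strictly triangular, hence nilpotent: A³ = 0, so A¹⁵ = 0.

[[0, 0, 0], [0, 0, 0], [0, 0, 0]]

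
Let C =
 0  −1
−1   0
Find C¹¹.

C² = I (check: tr C = 0 and det C = −1), so C¹¹ = C since 11 is odd.

[[0, −1], [−1, 0]]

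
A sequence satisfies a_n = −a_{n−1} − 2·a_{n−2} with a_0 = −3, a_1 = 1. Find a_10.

−91

With companion matrix T = [[−1, −2], [1, 0]], [a_n, a_{n−1}]ᵀ = T·[a_{n−1}, a_{n−2}]ᵀ, so [a_10, a_9]ᵀ = T⁹·[a_1, a_0]ᵀ.
T⁹ = [[11, 34], [−17, −6]], giving [a_10, a_9]ᵀ = [[−91], [1]].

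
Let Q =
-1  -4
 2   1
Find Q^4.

Q^2 = [[-7, 0], [0, -7]]
Q^3 = [[7, 28], [-14, -7]]
Q^4 = [[49, 0], [0, 49]]

[[49, 0], [0, 49]]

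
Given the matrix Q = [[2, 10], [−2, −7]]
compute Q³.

tr Q = −5 and det Q = 6, so the characteristic polynomial is λ² − (−5)λ + (6) with roots −2 and −3.
Eigenvectors give P = [[−5, −2], [2, 1]] with P⁻¹ = [[−1, −2], [2, 5]], and Q = P·diag(−2, −3)·P⁻¹.
Then Q³ = P·diag(−8, −27)·P⁻¹ = [[40, 54], [−16, −27]] · [[−1, −2], [2, 5]] = [[68, 190], [−38, −103]].

[[68, 190], [−38, −103]]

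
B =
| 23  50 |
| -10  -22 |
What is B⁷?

tr B = 1 and det B = -6, so the characteristic polynomial is λ² − (1)λ + (-6) with roots -2 and 3.
Eigenvectors give P = [[-2, 5], [1, -2]] with P⁻¹ = [[2, 5], [1, 2]], and B = P·diag(-2, 3)·P⁻¹.
Then B⁷ = P·diag(-128, 2187)·P⁻¹ = [[256, 10935], [-128, -4374]] · [[2, 5], [1, 2]] = [[11447, 23150], [-4630, -9388]].

[[11447, 23150], [-4630, -9388]]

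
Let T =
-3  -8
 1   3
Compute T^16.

T² = I (check: tr T = 0 and det T = -1), so T^16 = I since 16 is even.

[[1, 0], [0, 1]]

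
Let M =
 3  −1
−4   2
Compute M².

[[13, −5], [−20, 8]]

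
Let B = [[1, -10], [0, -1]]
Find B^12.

[[1, 0], [0, 1]]

B² = I (check: tr B = 0 and det B = -1), so B^12 = I since 12 is even.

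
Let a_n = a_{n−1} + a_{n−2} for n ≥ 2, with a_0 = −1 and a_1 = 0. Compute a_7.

−8

With companion matrix T = [[1, 1], [1, 0]], [a_n, a_{n−1}]ᵀ = T·[a_{n−1}, a_{n−2}]ᵀ, so [a_7, a_6]ᵀ = T⁶·[a_1, a_0]ᵀ.
T⁶ = [[13, 8], [8, 5]], giving [a_7, a_6]ᵀ = [[−8], [−5]].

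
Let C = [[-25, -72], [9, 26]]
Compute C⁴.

[[-119, -360], [45, 136]]

tr C = 1 and det C = -2, so the characteristic polynomial is λ² − (1)λ + (-2) with roots 2 and -1.
Eigenvectors give P = [[-8, 3], [3, -1]] with P⁻¹ = [[1, 3], [3, 8]], and C = P·diag(2, -1)·P⁻¹.
Then C⁴ = P·diag(16, 1)·P⁻¹ = [[-128, 3], [48, -1]] · [[1, 3], [3, 8]] = [[-119, -360], [45, 136]].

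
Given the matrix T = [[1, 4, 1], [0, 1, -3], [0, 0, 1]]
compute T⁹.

T = I + N where N = [[0, 4, 1], [0, 0, -3], [0, 0, 0]] is strictly upper-triangular, so N³ = 0.
(I + N)⁹ = I + 9·N + 36·N² = [[1, 36, -423], [0, 1, -27], [0, 0, 1]].

[[1, 36, -423], [0, 1, -27], [0, 0, 1]]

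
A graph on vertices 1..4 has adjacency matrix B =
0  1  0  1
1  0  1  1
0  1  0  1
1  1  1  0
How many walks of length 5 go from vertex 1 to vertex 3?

18

The number of length-5 walks from vertex 1 to vertex 3 is entry (1,3) of B⁵, where B is the adjacency matrix.
B² = [[2, 1, 2, 1], [1, 3, 1, 2], [2, 1, 2, 1], [1, 2, 1, 3]]
B³ = [[2, 5, 2, 5], [5, 4, 5, 5], [2, 5, 2, 5], [5, 5, 5, 4]]
B⁴ = [[10, 9, 10, 9], [9, 15, 9, 14], [10, 9, 10, 9], [9, 14, 9, 15]]
B⁵ = [[18, 29, 18, 29], [29, 32, 29, 33], [18, 29, 18, 29], [29, 33, 29, 32]]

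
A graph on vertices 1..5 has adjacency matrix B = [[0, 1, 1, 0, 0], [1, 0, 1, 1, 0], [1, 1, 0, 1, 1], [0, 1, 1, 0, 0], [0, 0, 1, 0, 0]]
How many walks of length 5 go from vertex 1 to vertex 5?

10

The number of length-5 walks from vertex 1 to vertex 5 is entry (1,5) of B^5, where B is the adjacency matrix.
B^2 = [[2, 1, 1, 2, 1], [1, 3, 2, 1, 1], [1, 2, 4, 1, 0], [2, 1, 1, 2, 1], [1, 1, 0, 1, 1]]
B^3 = [[2, 5, 6, 2, 1], [5, 4, 6, 5, 2], [6, 6, 4, 6, 4], [2, 5, 6, 2, 1], [1, 2, 4, 1, 0]]
B^4 = [[11, 10, 10, 11, 6], [10, 16, 16, 10, 6], [10, 16, 22, 10, 4], [11, 10, 10, 11, 6], [6, 6, 4, 6, 4]]
B^5 = [[20, 32, 38, 20, 10], [32, 36, 42, 32, 16], [38, 42, 40, 38, 22], [20, 32, 38, 20, 10], [10, 16, 22, 10, 4]]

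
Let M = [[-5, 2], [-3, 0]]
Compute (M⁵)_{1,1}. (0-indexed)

390

tr M = -5 and det M = 6, so the characteristic polynomial is λ² − (-5)λ + (6) with roots -2 and -3.
Eigenvectors give P = [[-2, -1], [-3, -1]] with P⁻¹ = [[1, -1], [-3, 2]], and M = P·diag(-2, -3)·P⁻¹.
Then M⁵ = P·diag(-32, -243)·P⁻¹ = [[64, 243], [96, 243]] · [[1, -1], [-3, 2]] = [[-665, 422], [-633, 390]].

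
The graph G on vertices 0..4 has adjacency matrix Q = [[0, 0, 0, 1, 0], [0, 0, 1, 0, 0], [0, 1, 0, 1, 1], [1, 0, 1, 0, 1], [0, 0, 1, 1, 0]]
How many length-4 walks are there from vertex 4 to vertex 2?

7

The number of length-4 walks from vertex 4 to vertex 2 is entry (4,2) of Q^4, where Q is the adjacency matrix.
Q^2 = [[1, 0, 1, 0, 1], [0, 1, 0, 1, 1], [1, 0, 3, 1, 1], [0, 1, 1, 3, 1], [1, 1, 1, 1, 2]]
Q^3 = [[0, 1, 1, 3, 1], [1, 0, 3, 1, 1], [1, 3, 2, 5, 4], [3, 1, 5, 2, 4], [1, 1, 4, 4, 2]]
Q^4 = [[3, 1, 5, 2, 4], [1, 3, 2, 5, 4], [5, 2, 12, 7, 7], [2, 5, 7, 12, 7], [4, 4, 7, 7, 8]]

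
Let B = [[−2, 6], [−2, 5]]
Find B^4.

tr B = 3 and det B = 2, so the characteristic polynomial is λ² − (3)λ + (2) with roots 1 and 2.
Eigenvectors give P = [[2, −3], [1, −2]] with P⁻¹ = [[2, −3], [1, −2]], and B = P·diag(1, 2)·P⁻¹.
Then B^4 = P·diag(1, 16)·P⁻¹ = [[2, −48], [1, −32]] · [[2, −3], [1, −2]] = [[−44, 90], [−30, 61]].

[[−44, 90], [−30, 61]]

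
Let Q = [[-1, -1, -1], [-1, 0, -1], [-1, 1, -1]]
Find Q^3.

Q^2 = [[3, 0, 3], [2, 0, 2], [1, 0, 1]]
Q^3 = [[-6, 0, -6], [-4, 0, -4], [-2, 0, -2]]

[[-6, 0, -6], [-4, 0, -4], [-2, 0, -2]]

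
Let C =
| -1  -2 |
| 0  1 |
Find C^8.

C² = I (check: tr C = 0 and det C = -1), so C^8 = I since 8 is even.

[[1, 0], [0, 1]]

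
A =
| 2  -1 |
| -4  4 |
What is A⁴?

A² = [[8, -6], [-24, 20]]
A³ = [[40, -32], [-128, 104]]
A⁴ = [[208, -168], [-672, 544]]

[[208, -168], [-672, 544]]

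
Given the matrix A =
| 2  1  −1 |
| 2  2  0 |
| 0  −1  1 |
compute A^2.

[[6, 5, −3], [8, 6, −2], [−2, −3, 1]]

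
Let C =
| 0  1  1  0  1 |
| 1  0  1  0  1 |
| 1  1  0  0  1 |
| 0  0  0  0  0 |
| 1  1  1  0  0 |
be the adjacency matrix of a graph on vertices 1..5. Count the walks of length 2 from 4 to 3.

The number of length-2 walks from vertex 4 to vertex 3 is entry (4,3) of C², where C is the adjacency matrix.
C² = [[3, 2, 2, 0, 2], [2, 3, 2, 0, 2], [2, 2, 3, 0, 2], [0, 0, 0, 0, 0], [2, 2, 2, 0, 3]]

0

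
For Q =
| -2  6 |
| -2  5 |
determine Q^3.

[[-20, 42], [-14, 29]]

tr Q = 3 and det Q = 2, so the characteristic polynomial is λ² − (3)λ + (2) with roots 2 and 1.
Eigenvectors give P = [[-3, 2], [-2, 1]] with P⁻¹ = [[1, -2], [2, -3]], and Q = P·diag(2, 1)·P⁻¹.
Then Q^3 = P·diag(8, 1)·P⁻¹ = [[-24, 2], [-16, 1]] · [[1, -2], [2, -3]] = [[-20, 42], [-14, 29]].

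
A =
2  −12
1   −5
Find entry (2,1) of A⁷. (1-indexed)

127

tr A = −3 and det A = 2, so the characteristic polynomial is λ² − (−3)λ + (2) with roots −1 and −2.
Eigenvectors give P = [[4, 3], [1, 1]] with P⁻¹ = [[1, −3], [−1, 4]], and A = P·diag(−1, −2)·P⁻¹.
Then A⁷ = P·diag(−1, −128)·P⁻¹ = [[−4, −384], [−1, −128]] · [[1, −3], [−1, 4]] = [[380, −1524], [127, −509]].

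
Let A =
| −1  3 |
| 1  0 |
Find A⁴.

A² = [[4, −3], [−1, 3]]
A³ = [[−7, 12], [4, −3]]
A⁴ = [[19, −21], [−7, 12]]

[[19, −21], [−7, 12]]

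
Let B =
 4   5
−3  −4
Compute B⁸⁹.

[[4, 5], [−3, −4]]

B² = I (check: tr B = 0 and det B = −1), so B⁸⁹ = B since 89 is odd.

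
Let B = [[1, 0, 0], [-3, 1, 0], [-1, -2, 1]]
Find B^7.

B = I + N where N = [[0, 0, 0], [-3, 0, 0], [-1, -2, 0]] is strictly lower-triangular, so N^3 = 0.
(I + N)^7 = I + 7·N + 21·N^2 = [[1, 0, 0], [-21, 1, 0], [119, -14, 1]].

[[1, 0, 0], [-21, 1, 0], [119, -14, 1]]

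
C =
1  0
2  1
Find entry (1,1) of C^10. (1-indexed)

C = I + N where N = [[0, 0], [2, 0]] is strictly lower-triangular, so N^2 = 0.
(I + N)^10 = I + 10·N = [[1, 0], [20, 1]].

1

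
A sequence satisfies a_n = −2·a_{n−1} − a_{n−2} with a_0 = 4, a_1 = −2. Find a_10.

With companion matrix C = [[−2, −1], [1, 0]], [a_n, a_{n−1}]ᵀ = C·[a_{n−1}, a_{n−2}]ᵀ, so [a_10, a_9]ᵀ = C⁹·[a_1, a_0]ᵀ.
C⁹ = [[−10, −9], [9, 8]], giving [a_10, a_9]ᵀ = [[−16], [14]].

−16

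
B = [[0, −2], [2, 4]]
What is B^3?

B^2 = [[−4, −8], [8, 12]]
B^3 = [[−16, −24], [24, 32]]

[[−16, −24], [24, 32]]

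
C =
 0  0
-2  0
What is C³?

C is strictly triangular, hence nilpotent: C² = 0, so C³ = 0.

[[0, 0], [0, 0]]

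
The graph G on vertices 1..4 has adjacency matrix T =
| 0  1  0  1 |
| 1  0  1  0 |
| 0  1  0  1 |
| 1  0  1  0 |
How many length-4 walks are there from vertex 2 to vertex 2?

8

The number of length-4 walks from vertex 2 to vertex 2 is entry (2,2) of T⁴, where T is the adjacency matrix.
T² = [[2, 0, 2, 0], [0, 2, 0, 2], [2, 0, 2, 0], [0, 2, 0, 2]]
T³ = [[0, 4, 0, 4], [4, 0, 4, 0], [0, 4, 0, 4], [4, 0, 4, 0]]
T⁴ = [[8, 0, 8, 0], [0, 8, 0, 8], [8, 0, 8, 0], [0, 8, 0, 8]]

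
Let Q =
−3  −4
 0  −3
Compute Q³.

[[−27, −108], [0, −27]]

Q² = [[9, 24], [0, 9]]
Q³ = [[−27, −108], [0, −27]]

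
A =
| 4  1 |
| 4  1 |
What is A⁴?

A² = [[20, 5], [20, 5]]
A³ = [[100, 25], [100, 25]]
A⁴ = [[500, 125], [500, 125]]

[[500, 125], [500, 125]]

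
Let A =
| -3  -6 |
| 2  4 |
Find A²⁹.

[[-3, -6], [2, 4]]

A² = A (a projection; rank 1, trace 1), so A²⁹ = A.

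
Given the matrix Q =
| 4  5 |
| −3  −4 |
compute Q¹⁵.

[[4, 5], [−3, −4]]

Q² = I (check: tr Q = 0 and det Q = −1), so Q¹⁵ = Q since 15 is odd.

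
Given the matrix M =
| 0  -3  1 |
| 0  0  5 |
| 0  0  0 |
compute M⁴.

[[0, 0, 0], [0, 0, 0], [0, 0, 0]]

M is strictly triangular, hence nilpotent: M³ = 0, so M⁴ = 0.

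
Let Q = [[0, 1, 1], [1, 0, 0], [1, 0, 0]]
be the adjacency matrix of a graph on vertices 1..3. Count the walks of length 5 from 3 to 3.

The number of length-5 walks from vertex 3 to vertex 3 is entry (3,3) of Q⁵, where Q is the adjacency matrix.
Q² = [[2, 0, 0], [0, 1, 1], [0, 1, 1]]
Q³ = [[0, 2, 2], [2, 0, 0], [2, 0, 0]]
Q⁴ = [[4, 0, 0], [0, 2, 2], [0, 2, 2]]
Q⁵ = [[0, 4, 4], [4, 0, 0], [4, 0, 0]]

0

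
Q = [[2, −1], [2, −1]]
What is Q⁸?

[[2, −1], [2, −1]]

Q² = Q (a projection; rank 1, trace 1), so Q⁸ = Q.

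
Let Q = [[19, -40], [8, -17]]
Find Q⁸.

[[32801, -65600], [13120, -26239]]

tr Q = 2 and det Q = -3, so the characteristic polynomial is λ² − (2)λ + (-3) with roots 3 and -1.
Eigenvectors give P = [[5, 2], [2, 1]] with P⁻¹ = [[1, -2], [-2, 5]], and Q = P·diag(3, -1)·P⁻¹.
Then Q⁸ = P·diag(6561, 1)·P⁻¹ = [[32805, 2], [13122, 1]] · [[1, -2], [-2, 5]] = [[32801, -65600], [13120, -26239]].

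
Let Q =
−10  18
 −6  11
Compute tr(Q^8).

tr Q = 1 and det Q = −2, so the characteristic polynomial is λ² − (1)λ + (−2) with roots −1 and 2.
Eigenvectors give P = [[2, −3], [1, −2]] with P⁻¹ = [[2, −3], [1, −2]], and Q = P·diag(−1, 2)·P⁻¹.
Then Q^8 = P·diag(1, 256)·P⁻¹ = [[2, −768], [1, −512]] · [[2, −3], [1, −2]] = [[−764, 1530], [−510, 1021]].

257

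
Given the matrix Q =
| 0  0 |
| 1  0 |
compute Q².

Q is strictly triangular, hence nilpotent: Q² = 0, so Q² = 0.

[[0, 0], [0, 0]]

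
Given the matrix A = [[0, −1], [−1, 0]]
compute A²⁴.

[[1, 0], [0, 1]]

A² = I (check: tr A = 0 and det A = −1), so A²⁴ = I since 24 is even.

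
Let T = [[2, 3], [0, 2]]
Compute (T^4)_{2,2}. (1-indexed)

16

T^2 = [[4, 12], [0, 4]]
T^3 = [[8, 36], [0, 8]]
T^4 = [[16, 96], [0, 16]]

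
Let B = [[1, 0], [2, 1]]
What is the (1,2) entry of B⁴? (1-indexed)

B = I + N where N = [[0, 0], [2, 0]] is strictly lower-triangular, so N² = 0.
(I + N)⁴ = I + 4·N = [[1, 0], [8, 1]].

0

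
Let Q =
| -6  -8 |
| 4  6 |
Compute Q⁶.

[[64, 0], [0, 64]]

tr Q = 0 and det Q = -4, so the characteristic polynomial is λ² − (0)λ + (-4) with roots -2 and 2.
Eigenvectors give P = [[-2, -1], [1, 1]] with P⁻¹ = [[-1, -1], [1, 2]], and Q = P·diag(-2, 2)·P⁻¹.
Then Q⁶ = P·diag(64, 64)·P⁻¹ = [[-128, -64], [64, 64]] · [[-1, -1], [1, 2]] = [[64, 0], [0, 64]].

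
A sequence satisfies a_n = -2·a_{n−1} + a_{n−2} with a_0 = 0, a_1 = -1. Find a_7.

-169

With companion matrix B = [[-2, 1], [1, 0]], [a_n, a_{n−1}]ᵀ = B·[a_{n−1}, a_{n−2}]ᵀ, so [a_7, a_6]ᵀ = B⁶·[a_1, a_0]ᵀ.
B⁶ = [[169, -70], [-70, 29]], giving [a_7, a_6]ᵀ = [[-169], [70]].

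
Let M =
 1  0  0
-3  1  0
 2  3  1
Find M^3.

[[1, 0, 0], [-9, 1, 0], [-21, 9, 1]]

M = I + N where N = [[0, 0, 0], [-3, 0, 0], [2, 3, 0]] is strictly lower-triangular, so N^3 = 0.
(I + N)^3 = I + 3·N + 3·N^2 = [[1, 0, 0], [-9, 1, 0], [-21, 9, 1]].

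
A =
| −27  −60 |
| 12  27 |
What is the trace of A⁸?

tr A = 0 and det A = −9, so the characteristic polynomial is λ² − (0)λ + (−9) with roots −3 and 3.
Eigenvectors give P = [[5, −2], [−2, 1]] with P⁻¹ = [[1, 2], [2, 5]], and A = P·diag(−3, 3)·P⁻¹.
Then A⁸ = P·diag(6561, 6561)·P⁻¹ = [[32805, −13122], [−13122, 6561]] · [[1, 2], [2, 5]] = [[6561, 0], [0, 6561]].

13122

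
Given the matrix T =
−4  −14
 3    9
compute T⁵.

[[−1234, −2954], [633, 1509]]

tr T = 5 and det T = 6, so the characteristic polynomial is λ² − (5)λ + (6) with roots 3 and 2.
Eigenvectors give P = [[−2, −7], [1, 3]] with P⁻¹ = [[3, 7], [−1, −2]], and T = P·diag(3, 2)·P⁻¹.
Then T⁵ = P·diag(243, 32)·P⁻¹ = [[−486, −224], [243, 96]] · [[3, 7], [−1, −2]] = [[−1234, −2954], [633, 1509]].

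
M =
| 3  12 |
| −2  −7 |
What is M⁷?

tr M = −4 and det M = 3, so the characteristic polynomial is λ² − (−4)λ + (3) with roots −3 and −1.
Eigenvectors give P = [[−2, 3], [1, −1]] with P⁻¹ = [[1, 3], [1, 2]], and M = P·diag(−3, −1)·P⁻¹.
Then M⁷ = P·diag(−2187, −1)·P⁻¹ = [[4374, −3], [−2187, 1]] · [[1, 3], [1, 2]] = [[4371, 13116], [−2186, −6559]].

[[4371, 13116], [−2186, −6559]]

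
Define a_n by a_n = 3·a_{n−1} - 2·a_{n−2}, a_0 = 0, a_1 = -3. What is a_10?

-3069

With companion matrix T = [[3, -2], [1, 0]], [a_n, a_{n−1}]ᵀ = T·[a_{n−1}, a_{n−2}]ᵀ, so [a_10, a_9]ᵀ = T⁹·[a_1, a_0]ᵀ.
T⁹ = [[1023, -1022], [511, -510]], giving [a_10, a_9]ᵀ = [[-3069], [-1533]].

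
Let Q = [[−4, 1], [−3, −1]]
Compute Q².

[[13, −5], [15, −2]]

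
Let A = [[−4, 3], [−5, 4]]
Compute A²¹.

A² = I (check: tr A = 0 and det A = −1), so A²¹ = A since 21 is odd.

[[−4, 3], [−5, 4]]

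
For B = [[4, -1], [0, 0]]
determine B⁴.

[[256, -64], [0, 0]]

B² = [[16, -4], [0, 0]]
B³ = [[64, -16], [0, 0]]
B⁴ = [[256, -64], [0, 0]]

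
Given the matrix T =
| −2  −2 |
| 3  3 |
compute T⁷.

T² = T (a projection; rank 1, trace 1), so T⁷ = T.

[[−2, −2], [3, 3]]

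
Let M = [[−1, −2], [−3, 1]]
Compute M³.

M² = [[7, 0], [0, 7]]
M³ = [[−7, −14], [−21, 7]]

[[−7, −14], [−21, 7]]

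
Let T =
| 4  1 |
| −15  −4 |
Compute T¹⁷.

T² = I (check: tr T = 0 and det T = −1), so T¹⁷ = T since 17 is odd.

[[4, 1], [−15, −4]]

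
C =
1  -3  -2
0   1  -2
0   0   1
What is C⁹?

C = I + N where N = [[0, -3, -2], [0, 0, -2], [0, 0, 0]] is strictly upper-triangular, so N³ = 0.
(I + N)⁹ = I + 9·N + 36·N² = [[1, -27, 198], [0, 1, -18], [0, 0, 1]].

[[1, -27, 198], [0, 1, -18], [0, 0, 1]]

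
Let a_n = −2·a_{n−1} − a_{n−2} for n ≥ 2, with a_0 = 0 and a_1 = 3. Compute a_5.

15

With companion matrix A = [[−2, −1], [1, 0]], [a_n, a_{n−1}]ᵀ = A·[a_{n−1}, a_{n−2}]ᵀ, so [a_5, a_4]ᵀ = A⁴·[a_1, a_0]ᵀ.
A⁴ = [[5, 4], [−4, −3]], giving [a_5, a_4]ᵀ = [[15], [−12]].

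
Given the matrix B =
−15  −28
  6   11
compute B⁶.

tr B = −4 and det B = 3, so the characteristic polynomial is λ² − (−4)λ + (3) with roots −3 and −1.
Eigenvectors give P = [[7, −2], [−3, 1]] with P⁻¹ = [[1, 2], [3, 7]], and B = P·diag(−3, −1)·P⁻¹.
Then B⁶ = P·diag(729, 1)·P⁻¹ = [[5103, −2], [−2187, 1]] · [[1, 2], [3, 7]] = [[5097, 10192], [−2184, −4367]].

[[5097, 10192], [−2184, −4367]]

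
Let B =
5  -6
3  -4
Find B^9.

tr B = 1 and det B = -2, so the characteristic polynomial is λ² − (1)λ + (-2) with roots 2 and -1.
Eigenvectors give P = [[2, 1], [1, 1]] with P⁻¹ = [[1, -1], [-1, 2]], and B = P·diag(2, -1)·P⁻¹.
Then B^9 = P·diag(512, -1)·P⁻¹ = [[1024, -1], [512, -1]] · [[1, -1], [-1, 2]] = [[1025, -1026], [513, -514]].

[[1025, -1026], [513, -514]]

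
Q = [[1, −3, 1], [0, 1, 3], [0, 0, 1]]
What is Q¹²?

Q = I + N where N = [[0, −3, 1], [0, 0, 3], [0, 0, 0]] is strictly upper-triangular, so N³ = 0.
(I + N)¹² = I + 12·N + 66·N² = [[1, −36, −582], [0, 1, 36], [0, 0, 1]].

[[1, −36, −582], [0, 1, 36], [0, 0, 1]]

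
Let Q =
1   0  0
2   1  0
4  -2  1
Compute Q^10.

[[1, 0, 0], [20, 1, 0], [-140, -20, 1]]

Q = I + N where N = [[0, 0, 0], [2, 0, 0], [4, -2, 0]] is strictly lower-triangular, so N^3 = 0.
(I + N)^10 = I + 10·N + 45·N^2 = [[1, 0, 0], [20, 1, 0], [-140, -20, 1]].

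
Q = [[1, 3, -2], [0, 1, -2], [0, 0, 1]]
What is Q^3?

[[1, 9, -24], [0, 1, -6], [0, 0, 1]]

Q = I + N where N = [[0, 3, -2], [0, 0, -2], [0, 0, 0]] is strictly upper-triangular, so N^3 = 0.
(I + N)^3 = I + 3·N + 3·N^2 = [[1, 9, -24], [0, 1, -6], [0, 0, 1]].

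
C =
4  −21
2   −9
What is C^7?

[[12226, −43239], [4118, −14541]]

tr C = −5 and det C = 6, so the characteristic polynomial is λ² − (−5)λ + (6) with roots −2 and −3.
Eigenvectors give P = [[7, 3], [2, 1]] with P⁻¹ = [[1, −3], [−2, 7]], and C = P·diag(−2, −3)·P⁻¹.
Then C^7 = P·diag(−128, −2187)·P⁻¹ = [[−896, −6561], [−256, −2187]] · [[1, −3], [−2, 7]] = [[12226, −43239], [4118, −14541]].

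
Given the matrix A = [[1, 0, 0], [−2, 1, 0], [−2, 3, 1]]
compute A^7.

[[1, 0, 0], [−14, 1, 0], [−140, 21, 1]]

A = I + N where N = [[0, 0, 0], [−2, 0, 0], [−2, 3, 0]] is strictly lower-triangular, so N^3 = 0.
(I + N)^7 = I + 7·N + 21·N^2 = [[1, 0, 0], [−14, 1, 0], [−140, 21, 1]].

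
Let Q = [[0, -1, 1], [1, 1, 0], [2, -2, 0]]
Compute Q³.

[[-3, -4, 1], [2, -3, 1], [0, -6, -2]]

Q² = [[1, -3, 0], [1, 0, 1], [-2, -4, 2]]
Q³ = [[-3, -4, 1], [2, -3, 1], [0, -6, -2]]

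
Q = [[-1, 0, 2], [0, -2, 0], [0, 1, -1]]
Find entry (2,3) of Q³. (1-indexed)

0

Q² = [[1, 2, -4], [0, 4, 0], [0, -3, 1]]
Q³ = [[-1, -8, 6], [0, -8, 0], [0, 7, -1]]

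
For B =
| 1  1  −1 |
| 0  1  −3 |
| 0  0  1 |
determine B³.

B = I + N where N = [[0, 1, −1], [0, 0, −3], [0, 0, 0]] is strictly upper-triangular, so N³ = 0.
(I + N)³ = I + 3·N + 3·N² = [[1, 3, −12], [0, 1, −9], [0, 0, 1]].

[[1, 3, −12], [0, 1, −9], [0, 0, 1]]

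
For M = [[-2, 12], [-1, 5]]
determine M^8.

tr M = 3 and det M = 2, so the characteristic polynomial is λ² − (3)λ + (2) with roots 2 and 1.
Eigenvectors give P = [[3, 4], [1, 1]] with P⁻¹ = [[-1, 4], [1, -3]], and M = P·diag(2, 1)·P⁻¹.
Then M^8 = P·diag(256, 1)·P⁻¹ = [[768, 4], [256, 1]] · [[-1, 4], [1, -3]] = [[-764, 3060], [-255, 1021]].

[[-764, 3060], [-255, 1021]]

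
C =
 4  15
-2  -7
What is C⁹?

tr C = -3 and det C = 2, so the characteristic polynomial is λ² − (-3)λ + (2) with roots -2 and -1.
Eigenvectors give P = [[-5, -3], [2, 1]] with P⁻¹ = [[1, 3], [-2, -5]], and C = P·diag(-2, -1)·P⁻¹.
Then C⁹ = P·diag(-512, -1)·P⁻¹ = [[2560, 3], [-1024, -1]] · [[1, 3], [-2, -5]] = [[2554, 7665], [-1022, -3067]].

[[2554, 7665], [-1022, -3067]]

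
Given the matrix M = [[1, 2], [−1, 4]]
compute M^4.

[[−49, 130], [−65, 146]]

tr M = 5 and det M = 6, so the characteristic polynomial is λ² − (5)λ + (6) with roots 2 and 3.
Eigenvectors give P = [[2, −1], [1, −1]] with P⁻¹ = [[1, −1], [1, −2]], and M = P·diag(2, 3)·P⁻¹.
Then M^4 = P·diag(16, 81)·P⁻¹ = [[32, −81], [16, −81]] · [[1, −1], [1, −2]] = [[−49, 130], [−65, 146]].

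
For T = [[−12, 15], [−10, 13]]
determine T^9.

[[−40902, 60585], [−40390, 60073]]

tr T = 1 and det T = −6, so the characteristic polynomial is λ² − (1)λ + (−6) with roots 3 and −2.
Eigenvectors give P = [[1, 3], [1, 2]] with P⁻¹ = [[−2, 3], [1, −1]], and T = P·diag(3, −2)·P⁻¹.
Then T^9 = P·diag(19683, −512)·P⁻¹ = [[19683, −1536], [19683, −1024]] · [[−2, 3], [1, −1]] = [[−40902, 60585], [−40390, 60073]].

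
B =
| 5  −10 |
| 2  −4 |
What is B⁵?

B² = B (a projection; rank 1, trace 1), so B⁵ = B.

[[5, −10], [2, −4]]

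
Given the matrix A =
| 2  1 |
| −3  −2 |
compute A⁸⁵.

A² = I (check: tr A = 0 and det A = −1), so A⁸⁵ = A since 85 is odd.

[[2, 1], [−3, −2]]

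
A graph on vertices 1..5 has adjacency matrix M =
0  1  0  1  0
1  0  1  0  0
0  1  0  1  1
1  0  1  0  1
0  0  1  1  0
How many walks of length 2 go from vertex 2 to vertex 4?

The number of length-2 walks from vertex 2 to vertex 4 is entry (2,4) of M², where M is the adjacency matrix.
M² = [[2, 0, 2, 0, 1], [0, 2, 0, 2, 1], [2, 0, 3, 1, 1], [0, 2, 1, 3, 1], [1, 1, 1, 1, 2]]

2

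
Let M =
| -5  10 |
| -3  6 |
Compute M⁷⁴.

[[-5, 10], [-3, 6]]

M² = M (a projection; rank 1, trace 1), so M⁷⁴ = M.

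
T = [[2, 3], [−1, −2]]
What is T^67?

[[2, 3], [−1, −2]]

T² = I (check: tr T = 0 and det T = −1), so T^67 = T since 67 is odd.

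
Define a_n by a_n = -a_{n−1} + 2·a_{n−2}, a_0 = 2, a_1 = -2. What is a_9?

With companion matrix C = [[-1, 2], [1, 0]], [a_n, a_{n−1}]ᵀ = C·[a_{n−1}, a_{n−2}]ᵀ, so [a_9, a_8]ᵀ = C^8·[a_1, a_0]ᵀ.
C^8 = [[171, -170], [-85, 86]], giving [a_9, a_8]ᵀ = [[-682], [342]].

-682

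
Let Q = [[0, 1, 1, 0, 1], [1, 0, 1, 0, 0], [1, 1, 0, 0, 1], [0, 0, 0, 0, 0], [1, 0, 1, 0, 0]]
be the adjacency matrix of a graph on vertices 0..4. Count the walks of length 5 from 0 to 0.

The number of length-5 walks from vertex 0 to vertex 0 is entry (0,0) of Q^5, where Q is the adjacency matrix.
Q^2 = [[3, 1, 2, 0, 1], [1, 2, 1, 0, 2], [2, 1, 3, 0, 1], [0, 0, 0, 0, 0], [1, 2, 1, 0, 2]]
Q^3 = [[4, 5, 5, 0, 5], [5, 2, 5, 0, 2], [5, 5, 4, 0, 5], [0, 0, 0, 0, 0], [5, 2, 5, 0, 2]]
Q^4 = [[15, 9, 14, 0, 9], [9, 10, 9, 0, 10], [14, 9, 15, 0, 9], [0, 0, 0, 0, 0], [9, 10, 9, 0, 10]]
Q^5 = [[32, 29, 33, 0, 29], [29, 18, 29, 0, 18], [33, 29, 32, 0, 29], [0, 0, 0, 0, 0], [29, 18, 29, 0, 18]]

32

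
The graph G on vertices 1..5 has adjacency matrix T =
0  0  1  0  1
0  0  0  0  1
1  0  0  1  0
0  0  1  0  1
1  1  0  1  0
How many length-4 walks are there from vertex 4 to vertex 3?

The number of length-4 walks from vertex 4 to vertex 3 is entry (4,3) of T⁴, where T is the adjacency matrix.
T² = [[2, 1, 0, 2, 0], [1, 1, 0, 1, 0], [0, 0, 2, 0, 2], [2, 1, 0, 2, 0], [0, 0, 2, 0, 3]]
T³ = [[0, 0, 4, 0, 5], [0, 0, 2, 0, 3], [4, 2, 0, 4, 0], [0, 0, 4, 0, 5], [5, 3, 0, 5, 0]]
T⁴ = [[9, 5, 0, 9, 0], [5, 3, 0, 5, 0], [0, 0, 8, 0, 10], [9, 5, 0, 9, 0], [0, 0, 10, 0, 13]]

0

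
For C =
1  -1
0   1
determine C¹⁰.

[[1, -10], [0, 1]]

C = I + N where N = [[0, -1], [0, 0]] is strictly upper-triangular, so N² = 0.
(I + N)¹⁰ = I + 10·N = [[1, -10], [0, 1]].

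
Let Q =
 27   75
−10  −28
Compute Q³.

tr Q = −1 and det Q = −6, so the characteristic polynomial is λ² − (−1)λ + (−6) with roots −3 and 2.
Eigenvectors give P = [[−5, −3], [2, 1]] with P⁻¹ = [[1, 3], [−2, −5]], and Q = P·diag(−3, 2)·P⁻¹.
Then Q³ = P·diag(−27, 8)·P⁻¹ = [[135, −24], [−54, 8]] · [[1, 3], [−2, −5]] = [[183, 525], [−70, −202]].

[[183, 525], [−70, −202]]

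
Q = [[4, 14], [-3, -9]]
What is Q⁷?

tr Q = -5 and det Q = 6, so the characteristic polynomial is λ² − (-5)λ + (6) with roots -2 and -3.
Eigenvectors give P = [[7, -2], [-3, 1]] with P⁻¹ = [[1, 2], [3, 7]], and Q = P·diag(-2, -3)·P⁻¹.
Then Q⁷ = P·diag(-128, -2187)·P⁻¹ = [[-896, 4374], [384, -2187]] · [[1, 2], [3, 7]] = [[12226, 28826], [-6177, -14541]].

[[12226, 28826], [-6177, -14541]]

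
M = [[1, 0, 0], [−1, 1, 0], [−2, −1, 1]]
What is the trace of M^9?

M = I + N where N = [[0, 0, 0], [−1, 0, 0], [−2, −1, 0]] is strictly lower-triangular, so N^3 = 0.
(I + N)^9 = I + 9·N + 36·N^2 = [[1, 0, 0], [−9, 1, 0], [18, −9, 1]].

3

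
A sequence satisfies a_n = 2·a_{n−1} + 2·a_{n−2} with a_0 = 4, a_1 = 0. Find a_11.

With companion matrix M = [[2, 2], [1, 0]], [a_n, a_{n−1}]ᵀ = M·[a_{n−1}, a_{n−2}]ᵀ, so [a_11, a_10]ᵀ = M^10·[a_1, a_0]ᵀ.
M^10 = [[18272, 13376], [6688, 4896]], giving [a_11, a_10]ᵀ = [[53504], [19584]].

53504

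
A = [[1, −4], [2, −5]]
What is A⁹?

tr A = −4 and det A = 3, so the characteristic polynomial is λ² − (−4)λ + (3) with roots −3 and −1.
Eigenvectors give P = [[1, −2], [1, −1]] with P⁻¹ = [[−1, 2], [−1, 1]], and A = P·diag(−3, −1)·P⁻¹.
Then A⁹ = P·diag(−19683, −1)·P⁻¹ = [[−19683, 2], [−19683, 1]] · [[−1, 2], [−1, 1]] = [[19681, −39364], [19682, −39365]].

[[19681, −39364], [19682, −39365]]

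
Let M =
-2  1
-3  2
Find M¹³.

[[-2, 1], [-3, 2]]

M² = I (check: tr M = 0 and det M = -1), so M¹³ = M since 13 is odd.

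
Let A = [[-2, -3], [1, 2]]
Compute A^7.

[[-2, -3], [1, 2]]

A² = I (check: tr A = 0 and det A = -1), so A^7 = A since 7 is odd.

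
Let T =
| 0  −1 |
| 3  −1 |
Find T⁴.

T² = [[−3, 1], [−3, −2]]
T³ = [[3, 2], [−6, 5]]
T⁴ = [[6, −5], [15, 1]]

[[6, −5], [15, 1]]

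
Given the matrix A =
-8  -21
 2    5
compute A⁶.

tr A = -3 and det A = 2, so the characteristic polynomial is λ² − (-3)λ + (2) with roots -2 and -1.
Eigenvectors give P = [[-7, -3], [2, 1]] with P⁻¹ = [[-1, -3], [2, 7]], and A = P·diag(-2, -1)·P⁻¹.
Then A⁶ = P·diag(64, 1)·P⁻¹ = [[-448, -3], [128, 1]] · [[-1, -3], [2, 7]] = [[442, 1323], [-126, -377]].

[[442, 1323], [-126, -377]]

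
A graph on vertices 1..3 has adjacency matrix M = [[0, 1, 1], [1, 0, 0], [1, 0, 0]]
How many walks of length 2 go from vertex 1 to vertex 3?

0

The number of length-2 walks from vertex 1 to vertex 3 is entry (1,3) of M², where M is the adjacency matrix.
M² = [[2, 0, 0], [0, 1, 1], [0, 1, 1]]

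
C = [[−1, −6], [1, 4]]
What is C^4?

tr C = 3 and det C = 2, so the characteristic polynomial is λ² − (3)λ + (2) with roots 2 and 1.
Eigenvectors give P = [[−2, 3], [1, −1]] with P⁻¹ = [[1, 3], [1, 2]], and C = P·diag(2, 1)·P⁻¹.
Then C^4 = P·diag(16, 1)·P⁻¹ = [[−32, 3], [16, −1]] · [[1, 3], [1, 2]] = [[−29, −90], [15, 46]].

[[−29, −90], [15, 46]]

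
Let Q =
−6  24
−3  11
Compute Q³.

[[−144, 456], [−57, 179]]

tr Q = 5 and det Q = 6, so the characteristic polynomial is λ² − (5)λ + (6) with roots 3 and 2.
Eigenvectors give P = [[8, 3], [3, 1]] with P⁻¹ = [[−1, 3], [3, −8]], and Q = P·diag(3, 2)·P⁻¹.
Then Q³ = P·diag(27, 8)·P⁻¹ = [[216, 24], [81, 8]] · [[−1, 3], [3, −8]] = [[−144, 456], [−57, 179]].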